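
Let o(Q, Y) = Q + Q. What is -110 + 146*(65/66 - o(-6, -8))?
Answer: 58931/33 ≈ 1785.8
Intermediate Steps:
o(Q, Y) = 2*Q
-110 + 146*(65/66 - o(-6, -8)) = -110 + 146*(65/66 - 2*(-6)) = -110 + 146*(65*(1/66) - 1*(-12)) = -110 + 146*(65/66 + 12) = -110 + 146*(857/66) = -110 + 62561/33 = 58931/33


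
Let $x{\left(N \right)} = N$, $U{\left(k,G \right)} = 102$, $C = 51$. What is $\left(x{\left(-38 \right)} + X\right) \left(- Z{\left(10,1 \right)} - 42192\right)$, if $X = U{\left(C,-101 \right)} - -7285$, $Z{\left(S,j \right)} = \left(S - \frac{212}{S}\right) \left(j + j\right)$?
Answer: $- \frac{1549521952}{5} \approx -3.099 \cdot 10^{8}$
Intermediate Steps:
$Z{\left(S,j \right)} = 2 j \left(S - \frac{212}{S}\right)$ ($Z{\left(S,j \right)} = \left(S - \frac{212}{S}\right) 2 j = 2 j \left(S - \frac{212}{S}\right)$)
$X = 7387$ ($X = 102 - -7285 = 102 + 7285 = 7387$)
$\left(x{\left(-38 \right)} + X\right) \left(- Z{\left(10,1 \right)} - 42192\right) = \left(-38 + 7387\right) \left(- \frac{2 \cdot 1 \left(-212 + 10^{2}\right)}{10} - 42192\right) = 7349 \left(- \frac{2 \cdot 1 \left(-212 + 100\right)}{10} - 42192\right) = 7349 \left(- \frac{2 \cdot 1 \left(-112\right)}{10} - 42192\right) = 7349 \left(\left(-1\right) \left(- \frac{112}{5}\right) - 42192\right) = 7349 \left(\frac{112}{5} - 42192\right) = 7349 \left(- \frac{210848}{5}\right) = - \frac{1549521952}{5}$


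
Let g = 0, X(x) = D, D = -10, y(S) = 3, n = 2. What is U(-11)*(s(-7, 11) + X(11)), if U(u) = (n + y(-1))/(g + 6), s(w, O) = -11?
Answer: -35/2 ≈ -17.500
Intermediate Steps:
X(x) = -10
U(u) = ⅚ (U(u) = (2 + 3)/(0 + 6) = 5/6 = 5*(⅙) = ⅚)
U(-11)*(s(-7, 11) + X(11)) = 5*(-11 - 10)/6 = (⅚)*(-21) = -35/2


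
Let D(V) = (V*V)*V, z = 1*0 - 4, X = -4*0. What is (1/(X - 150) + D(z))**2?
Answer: 92179201/22500 ≈ 4096.9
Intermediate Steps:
X = 0
z = -4 (z = 0 - 4 = -4)
D(V) = V**3 (D(V) = V**2*V = V**3)
(1/(X - 150) + D(z))**2 = (1/(0 - 150) + (-4)**3)**2 = (1/(-150) - 64)**2 = (-1/150 - 64)**2 = (-9601/150)**2 = 92179201/22500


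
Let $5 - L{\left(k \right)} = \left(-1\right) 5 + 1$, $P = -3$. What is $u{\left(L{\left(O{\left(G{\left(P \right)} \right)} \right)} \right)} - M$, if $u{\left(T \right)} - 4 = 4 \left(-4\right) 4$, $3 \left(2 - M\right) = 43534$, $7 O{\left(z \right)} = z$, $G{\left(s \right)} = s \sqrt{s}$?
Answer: $\frac{43348}{3} \approx 14449.0$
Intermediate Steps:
$G{\left(s \right)} = s^{\frac{3}{2}}$
$O{\left(z \right)} = \frac{z}{7}$
$L{\left(k \right)} = 9$ ($L{\left(k \right)} = 5 - \left(\left(-1\right) 5 + 1\right) = 5 - \left(-5 + 1\right) = 5 - -4 = 5 + 4 = 9$)
$M = - \frac{43528}{3}$ ($M = 2 - \frac{43534}{3} = - \frac{43528}{3} \approx -14509.0$)
$u{\left(T \right)} = -60$ ($u{\left(T \right)} = 4 + 4 \left(-4\right) 4 = 4 - 64 = -60$)
$u{\left(L{\left(O{\left(G{\left(P \right)} \right)} \right)} \right)} - M = -60 - - \frac{43528}{3} = -60 + \frac{43528}{3} = \frac{43348}{3}$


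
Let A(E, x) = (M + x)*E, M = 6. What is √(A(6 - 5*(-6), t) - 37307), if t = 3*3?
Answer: I*√36767 ≈ 191.75*I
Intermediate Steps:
t = 9
A(E, x) = E*(6 + x) (A(E, x) = (6 + x)*E = E*(6 + x))
√(A(6 - 5*(-6), t) - 37307) = √((6 - 5*(-6))*(6 + 9) - 37307) = √((6 + 30)*15 - 37307) = √(36*15 - 37307) = √(540 - 37307) = √(-36767) = I*√36767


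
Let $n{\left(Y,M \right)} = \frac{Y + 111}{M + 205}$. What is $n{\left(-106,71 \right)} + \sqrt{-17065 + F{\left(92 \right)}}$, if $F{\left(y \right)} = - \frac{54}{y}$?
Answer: $\frac{5}{276} + \frac{i \sqrt{36110782}}{46} \approx 0.018116 + 130.64 i$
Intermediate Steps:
$n{\left(Y,M \right)} = \frac{111 + Y}{205 + M}$
$n{\left(-106,71 \right)} + \sqrt{-17065 + F{\left(92 \right)}} = \frac{111 - 106}{205 + 71} + \sqrt{-17065 - \frac{54}{92}} = \frac{1}{276} \cdot 5 + \sqrt{-17065 - \frac{27}{46}} = \frac{5}{276} + \sqrt{- \frac{785017}{46}} = \frac{5}{276} + \frac{i \sqrt{36110782}}{46}$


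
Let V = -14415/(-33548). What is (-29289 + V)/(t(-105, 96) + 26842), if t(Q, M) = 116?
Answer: -327524319/301462328 ≈ -1.0865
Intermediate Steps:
V = 14415/33548 (V = -14415*(-1/33548) = 14415/33548 ≈ 0.42968)
(-29289 + V)/(t(-105, 96) + 26842) = (-29289 + 14415/33548)/(116 + 26842) = -982572957/33548/26958 = -982572957/33548*1/26958 = -327524319/301462328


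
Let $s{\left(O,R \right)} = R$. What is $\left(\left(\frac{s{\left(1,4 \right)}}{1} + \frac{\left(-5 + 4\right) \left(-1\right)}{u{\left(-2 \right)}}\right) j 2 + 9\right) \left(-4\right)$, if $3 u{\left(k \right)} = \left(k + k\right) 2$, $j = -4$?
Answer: $80$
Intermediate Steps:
$u{\left(k \right)} = \frac{4 k}{3}$ ($u{\left(k \right)} = \frac{\left(k + k\right) 2}{3} = \frac{2 k 2}{3} = \frac{4 k}{3}$)
$\left(\left(\frac{s{\left(1,4 \right)}}{1} + \frac{\left(-5 + 4\right) \left(-1\right)}{u{\left(-2 \right)}}\right) j 2 + 9\right) \left(-4\right) = \left(\left(\frac{4}{1} + \frac{\left(-5 + 4\right) \left(-1\right)}{\frac{4}{3} \left(-2\right)}\right) \left(-4\right) 2 + 9\right) \left(-4\right) = \left(\left(4 \cdot 1 + \frac{\left(-1\right) \left(-1\right)}{- \frac{8}{3}}\right) \left(-4\right) 2 + 9\right) \left(-4\right) = \left(\left(4 + 1 \left(- \frac{3}{8}\right)\right) \left(-4\right) 2 + 9\right) \left(-4\right) = \left(\left(4 - \frac{3}{8}\right) \left(-4\right) 2 + 9\right) \left(-4\right) = \left(\frac{29}{8} \left(-4\right) 2 + 9\right) \left(-4\right) = \left(\left(- \frac{29}{2}\right) 2 + 9\right) \left(-4\right) = \left(-29 + 9\right) \left(-4\right) = \left(-20\right) \left(-4\right) = 80$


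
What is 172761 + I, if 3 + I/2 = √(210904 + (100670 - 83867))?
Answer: 172755 + 2*√227707 ≈ 1.7371e+5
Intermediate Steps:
I = -6 + 2*√227707 (I = -6 + 2*√(210904 + (100670 - 83867)) = -6 + 2*√(210904 + 16803) = -6 + 2*√227707 ≈ 948.37)
172761 + I = 172761 + (-6 + 2*√227707) = 172755 + 2*√227707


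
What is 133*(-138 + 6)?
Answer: -17556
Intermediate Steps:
133*(-138 + 6) = 133*(-132) = -17556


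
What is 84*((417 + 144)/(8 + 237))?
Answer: 6732/35 ≈ 192.34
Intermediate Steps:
84*((417 + 144)/(8 + 237)) = 84*(561/245) = 6732/35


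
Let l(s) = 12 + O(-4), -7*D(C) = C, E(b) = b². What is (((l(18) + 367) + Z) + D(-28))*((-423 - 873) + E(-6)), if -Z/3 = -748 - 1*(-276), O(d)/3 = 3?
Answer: -2278080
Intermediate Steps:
D(C) = -C/7
O(d) = 9 (O(d) = 3*3 = 9)
l(s) = 21 (l(s) = 12 + 9 = 21)
Z = 1416 (Z = -3*(-748 - 1*(-276)) = -3*(-748 + 276) = -3*(-472) = 1416)
(((l(18) + 367) + Z) + D(-28))*((-423 - 873) + E(-6)) = (((21 + 367) + 1416) - ⅐*(-28))*((-423 - 873) + (-6)²) = ((388 + 1416) + 4)*(-1296 + 36) = (1804 + 4)*(-1260) = 1808*(-1260) = -2278080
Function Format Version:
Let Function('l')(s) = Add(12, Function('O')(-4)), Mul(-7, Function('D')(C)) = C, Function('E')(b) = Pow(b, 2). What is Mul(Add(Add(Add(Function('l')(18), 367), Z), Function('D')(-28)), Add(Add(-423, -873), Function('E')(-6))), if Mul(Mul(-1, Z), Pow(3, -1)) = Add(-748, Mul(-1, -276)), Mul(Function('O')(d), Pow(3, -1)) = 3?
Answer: -2278080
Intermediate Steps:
Function('D')(C) = Mul(Rational(-1, 7), C)
Function('O')(d) = 9 (Function('O')(d) = Mul(3, 3) = 9)
Function('l')(s) = 21 (Function('l')(s) = Add(12, 9) = 21)
Z = 1416 (Z = Mul(-3, Add(-748, Mul(-1, -276))) = Mul(-3, Add(-748, 276)) = Mul(-3, -472) = 1416)
Mul(Add(Add(Add(Function('l')(18), 367), Z), Function('D')(-28)), Add(Add(-423, -873), Function('E')(-6))) = Mul(Add(Add(Add(21, 367), 1416), Mul(Rational(-1, 7), -28)), Add(Add(-423, -873), Pow(-6, 2))) = Mul(Add(Add(388, 1416), 4), Add(-1296, 36)) = Mul(Add(1804, 4), -1260) = Mul(1808, -1260) = -2278080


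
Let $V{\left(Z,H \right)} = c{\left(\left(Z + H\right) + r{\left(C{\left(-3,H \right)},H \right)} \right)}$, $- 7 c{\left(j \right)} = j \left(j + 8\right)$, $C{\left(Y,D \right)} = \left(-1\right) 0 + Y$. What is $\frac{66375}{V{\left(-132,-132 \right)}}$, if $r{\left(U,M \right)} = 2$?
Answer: $- \frac{464625}{66548} \approx -6.9818$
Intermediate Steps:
$C{\left(Y,D \right)} = Y$ ($C{\left(Y,D \right)} = 0 + Y = Y$)
$c{\left(j \right)} = - \frac{j \left(8 + j\right)}{7}$ ($c{\left(j \right)} = - \frac{j \left(j + 8\right)}{7} = - \frac{j \left(8 + j\right)}{7}$)
$V{\left(Z,H \right)} = - \frac{\left(2 + H + Z\right) \left(10 + H + Z\right)}{7}$ ($V{\left(Z,H \right)} = - \frac{\left(\left(Z + H\right) + 2\right) \left(8 + \left(\left(Z + H\right) + 2\right)\right)}{7} = - \frac{\left(\left(H + Z\right) + 2\right) \left(8 + \left(\left(H + Z\right) + 2\right)\right)}{7} = - \frac{\left(2 + H + Z\right) \left(8 + \left(2 + H + Z\right)\right)}{7} = - \frac{\left(2 + H + Z\right) \left(10 + H + Z\right)}{7}$)
$\frac{66375}{V{\left(-132,-132 \right)}} = \frac{66375}{\left(- \frac{1}{7}\right) \left(2 - 132 - 132\right) \left(10 - 132 - 132\right)} = \frac{66375}{\left(- \frac{1}{7}\right) \left(-262\right) \left(-254\right)} = \frac{66375}{- \frac{66548}{7}} = 66375 \left(- \frac{7}{66548}\right) = - \frac{464625}{66548}$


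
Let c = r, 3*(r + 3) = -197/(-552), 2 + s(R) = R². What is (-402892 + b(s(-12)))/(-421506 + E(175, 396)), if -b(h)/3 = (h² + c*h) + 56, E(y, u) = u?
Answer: 127601611/116226360 ≈ 1.0979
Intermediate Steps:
s(R) = -2 + R²
r = -4771/1656 (r = -3 + (-197/(-552))/3 = -3 + (-197*(-1/552))/3 = -3 + (⅓)*(197/552) = -3 + 197/1656 = -4771/1656 ≈ -2.8810)
c = -4771/1656 ≈ -2.8810
b(h) = -168 - 3*h² + 4771*h/552 (b(h) = -3*((h² - 4771*h/1656) + 56) = -3*(56 + h² - 4771*h/1656) = -168 - 3*h² + 4771*h/552)
(-402892 + b(s(-12)))/(-421506 + E(175, 396)) = (-402892 + (-168 - 3*(-2 + (-12)²)² + 4771*(-2 + (-12)²)/552))/(-421506 + 396) = (-402892 + (-168 - 3*(-2 + 144)² + 4771*(-2 + 144)/552))/(-421110) = (-402892 + (-168 - 3*142² + (4771/552)*142))*(-1/421110) = (-402892 + (-168 - 3*20164 + 338741/276))*(-1/421110) = (-402892 + (-168 - 60492 + 338741/276))*(-1/421110) = (-402892 - 16403419/276)*(-1/421110) = -127601611/276*(-1/421110) = 127601611/116226360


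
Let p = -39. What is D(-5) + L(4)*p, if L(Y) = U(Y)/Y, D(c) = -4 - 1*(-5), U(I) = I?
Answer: -38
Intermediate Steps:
D(c) = 1 (D(c) = -4 + 5 = 1)
L(Y) = 1 (L(Y) = Y/Y = 1)
D(-5) + L(4)*p = 1 + 1*(-39) = 1 - 39 = -38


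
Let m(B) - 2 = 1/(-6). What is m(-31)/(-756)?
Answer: -11/4536 ≈ -0.0024250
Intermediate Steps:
m(B) = 11/6 (m(B) = 2 + 1/(-6) = 2 - 1/6 = 11/6)
m(-31)/(-756) = (11/6)/(-756) = (11/6)*(-1/756) = -11/4536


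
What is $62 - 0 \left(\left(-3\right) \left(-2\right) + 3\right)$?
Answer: $62$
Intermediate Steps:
$62 - 0 \left(\left(-3\right) \left(-2\right) + 3\right) = 62 - 0 \left(6 + 3\right) = 62 - 0 \cdot 9 = 62 - 0 = 62 + 0 = 62$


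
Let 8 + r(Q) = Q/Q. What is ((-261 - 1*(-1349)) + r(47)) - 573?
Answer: 508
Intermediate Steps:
r(Q) = -7 (r(Q) = -8 + Q/Q = -8 + 1 = -7)
((-261 - 1*(-1349)) + r(47)) - 573 = ((-261 - 1*(-1349)) - 7) - 573 = ((-261 + 1349) - 7) - 573 = (1088 - 7) - 573 = 1081 - 573 = 508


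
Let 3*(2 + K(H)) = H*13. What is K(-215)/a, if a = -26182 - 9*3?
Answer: 2801/78627 ≈ 0.035624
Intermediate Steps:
K(H) = -2 + 13*H/3 (K(H) = -2 + (H*13)/3 = -2 + (13*H)/3 = -2 + 13*H/3)
a = -26209 (a = -26182 - 27 = -26209)
K(-215)/a = (-2 + (13/3)*(-215))/(-26209) = (-2 - 2795/3)*(-1/26209) = -2801/3*(-1/26209) = 2801/78627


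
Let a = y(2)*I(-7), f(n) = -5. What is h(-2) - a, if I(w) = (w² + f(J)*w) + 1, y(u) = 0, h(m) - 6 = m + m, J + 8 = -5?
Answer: 2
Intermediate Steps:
J = -13 (J = -8 - 5 = -13)
h(m) = 6 + 2*m (h(m) = 6 + (m + m) = 6 + 2*m)
I(w) = 1 + w² - 5*w (I(w) = (w² - 5*w) + 1 = 1 + w² - 5*w)
a = 0 (a = 0*(1 + (-7)² - 5*(-7)) = 0*(1 + 49 + 35) = 0*85 = 0)
h(-2) - a = (6 + 2*(-2)) - 1*0 = (6 - 4) + 0 = 2 + 0 = 2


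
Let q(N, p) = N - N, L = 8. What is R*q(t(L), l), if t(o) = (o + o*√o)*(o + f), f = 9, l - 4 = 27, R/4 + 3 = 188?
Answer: 0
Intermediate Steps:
R = 740 (R = -12 + 4*188 = -12 + 752 = 740)
l = 31 (l = 4 + 27 = 31)
t(o) = (9 + o)*(o + o^(3/2)) (t(o) = (o + o*√o)*(o + 9) = (o + o^(3/2))*(9 + o) = (9 + o)*(o + o^(3/2)))
q(N, p) = 0
R*q(t(L), l) = 740*0 = 0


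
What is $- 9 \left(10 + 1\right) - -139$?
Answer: $40$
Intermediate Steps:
$- 9 \left(10 + 1\right) - -139 = \left(-9\right) 11 + 139 = -99 + 139 = 40$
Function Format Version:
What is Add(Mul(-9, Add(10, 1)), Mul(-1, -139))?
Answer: 40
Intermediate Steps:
Add(Mul(-9, Add(10, 1)), Mul(-1, -139)) = Add(Mul(-9, 11), 139) = Add(-99, 139) = 40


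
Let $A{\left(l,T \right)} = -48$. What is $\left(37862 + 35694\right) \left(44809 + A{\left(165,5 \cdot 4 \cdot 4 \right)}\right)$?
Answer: $3292440116$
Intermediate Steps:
$\left(37862 + 35694\right) \left(44809 + A{\left(165,5 \cdot 4 \cdot 4 \right)}\right) = \left(37862 + 35694\right) \left(44809 - 48\right) = 73556 \cdot 44761 = 3292440116$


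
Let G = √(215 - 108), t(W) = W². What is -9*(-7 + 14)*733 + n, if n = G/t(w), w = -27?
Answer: -46179 + √107/729 ≈ -46179.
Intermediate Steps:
G = √107 ≈ 10.344
n = √107/729 (n = √107/((-27)²) = √107/729 ≈ 0.014189)
-9*(-7 + 14)*733 + n = -9*(-7 + 14)*733 + √107/729 = -9*7*733 + √107/729 = -63*733 + √107/729 = -46179 + √107/729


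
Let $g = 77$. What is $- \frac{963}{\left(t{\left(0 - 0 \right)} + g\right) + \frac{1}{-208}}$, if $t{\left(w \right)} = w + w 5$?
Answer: $- \frac{200304}{16015} \approx -12.507$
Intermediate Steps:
$t{\left(w \right)} = 6 w$ ($t{\left(w \right)} = w + 5 w = 6 w$)
$- \frac{963}{\left(t{\left(0 - 0 \right)} + g\right) + \frac{1}{-208}} = - \frac{963}{\left(6 \left(0 - 0\right) + 77\right) + \frac{1}{-208}} = - \frac{963}{\left(6 \left(0 + 0\right) + 77\right) - \frac{1}{208}} = - \frac{963}{\left(6 \cdot 0 + 77\right) - \frac{1}{208}} = - \frac{963}{\left(0 + 77\right) - \frac{1}{208}} = - \frac{963}{77 - \frac{1}{208}} = - \frac{963}{\frac{16015}{208}} = \left(-963\right) \frac{208}{16015} = - \frac{200304}{16015}$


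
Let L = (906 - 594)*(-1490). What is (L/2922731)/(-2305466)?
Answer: 232440/3369128473823 ≈ 6.8991e-8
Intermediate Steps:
L = -464880 (L = 312*(-1490) = -464880)
(L/2922731)/(-2305466) = -464880/2922731/(-2305466) = -464880*1/2922731*(-1/2305466) = -464880/2922731*(-1/2305466) = 232440/3369128473823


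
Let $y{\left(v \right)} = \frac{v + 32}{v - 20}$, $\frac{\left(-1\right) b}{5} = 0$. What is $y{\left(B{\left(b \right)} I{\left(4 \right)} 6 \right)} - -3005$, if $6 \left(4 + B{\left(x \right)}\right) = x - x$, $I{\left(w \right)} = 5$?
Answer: $\frac{105197}{35} \approx 3005.6$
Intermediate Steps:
$b = 0$ ($b = \left(-5\right) 0 = 0$)
$B{\left(x \right)} = -4$ ($B{\left(x \right)} = -4 + \frac{x - x}{6} = -4 + \frac{1}{6} \cdot 0 = -4 + 0 = -4$)
$y{\left(v \right)} = \frac{32 + v}{-20 + v}$
$y{\left(B{\left(b \right)} I{\left(4 \right)} 6 \right)} - -3005 = \frac{32 + \left(-4\right) 5 \cdot 6}{-20 + \left(-4\right) 5 \cdot 6} - -3005 = \frac{32 - 120}{-20 - 120} + 3005 = \frac{1}{-140} \left(-88\right) + 3005 = \left(- \frac{1}{140}\right) \left(-88\right) + 3005 = \frac{22}{35} + 3005 = \frac{105197}{35}$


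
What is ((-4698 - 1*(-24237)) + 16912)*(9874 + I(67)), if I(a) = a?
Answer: 362359391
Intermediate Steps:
((-4698 - 1*(-24237)) + 16912)*(9874 + I(67)) = ((-4698 - 1*(-24237)) + 16912)*(9874 + 67) = ((-4698 + 24237) + 16912)*9941 = (19539 + 16912)*9941 = 36451*9941 = 362359391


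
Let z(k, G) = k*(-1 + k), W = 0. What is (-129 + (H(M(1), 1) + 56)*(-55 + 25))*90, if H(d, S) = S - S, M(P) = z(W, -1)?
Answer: -162810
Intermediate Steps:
M(P) = 0 (M(P) = 0*(-1 + 0) = 0*(-1) = 0)
H(d, S) = 0
(-129 + (H(M(1), 1) + 56)*(-55 + 25))*90 = (-129 + (0 + 56)*(-55 + 25))*90 = (-129 + 56*(-30))*90 = (-129 - 1680)*90 = -1809*90 = -162810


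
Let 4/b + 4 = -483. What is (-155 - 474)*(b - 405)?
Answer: 124063331/487 ≈ 2.5475e+5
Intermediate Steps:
b = -4/487 (b = 4/(-4 - 483) = 4/(-487) = 4*(-1/487) = -4/487 ≈ -0.0082135)
(-155 - 474)*(b - 405) = (-155 - 474)*(-4/487 - 405) = -629*(-197239/487) = 124063331/487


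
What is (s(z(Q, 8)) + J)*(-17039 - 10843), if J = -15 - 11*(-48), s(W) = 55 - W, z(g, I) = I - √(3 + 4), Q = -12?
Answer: -15613920 - 27882*√7 ≈ -1.5688e+7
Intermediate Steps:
z(g, I) = I - √7
J = 513 (J = -15 + 528 = 513)
(s(z(Q, 8)) + J)*(-17039 - 10843) = ((55 - (8 - √7)) + 513)*(-17039 - 10843) = ((55 + (-8 + √7)) + 513)*(-27882) = ((47 + √7) + 513)*(-27882) = (560 + √7)*(-27882) = -15613920 - 27882*√7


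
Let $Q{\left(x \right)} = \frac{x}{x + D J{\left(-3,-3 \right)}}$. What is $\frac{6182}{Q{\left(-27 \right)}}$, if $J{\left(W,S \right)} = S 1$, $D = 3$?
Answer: $\frac{24728}{3} \approx 8242.7$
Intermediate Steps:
$J{\left(W,S \right)} = S$
$Q{\left(x \right)} = \frac{x}{-9 + x}$ ($Q{\left(x \right)} = \frac{x}{x + 3 \left(-3\right)} = \frac{x}{x - 9} = \frac{x}{-9 + x}$)
$\frac{6182}{Q{\left(-27 \right)}} = \frac{6182}{\left(-27\right) \frac{1}{-9 - 27}} = \frac{6182}{\left(-27\right) \frac{1}{-36}} = \frac{6182}{\left(-27\right) \left(- \frac{1}{36}\right)} = \frac{6182}{\frac{3}{4}} = 6182 \cdot \frac{4}{3} = \frac{24728}{3}$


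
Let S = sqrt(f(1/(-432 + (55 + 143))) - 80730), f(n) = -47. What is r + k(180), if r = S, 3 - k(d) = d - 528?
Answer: 351 + I*sqrt(80777) ≈ 351.0 + 284.21*I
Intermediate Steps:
k(d) = 531 - d (k(d) = 3 - (d - 528) = 3 - (-528 + d) = 3 + (528 - d) = 531 - d)
S = I*sqrt(80777) (S = sqrt(-47 - 80730) = sqrt(-80777) = I*sqrt(80777) ≈ 284.21*I)
r = I*sqrt(80777) ≈ 284.21*I
r + k(180) = I*sqrt(80777) + (531 - 1*180) = I*sqrt(80777) + (531 - 180) = I*sqrt(80777) + 351 = 351 + I*sqrt(80777)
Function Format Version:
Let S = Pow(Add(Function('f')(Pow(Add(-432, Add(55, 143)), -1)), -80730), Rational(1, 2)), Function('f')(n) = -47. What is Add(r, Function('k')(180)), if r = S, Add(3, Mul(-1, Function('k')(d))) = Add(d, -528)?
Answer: Add(351, Mul(I, Pow(80777, Rational(1, 2)))) ≈ Add(351.00, Mul(284.21, I))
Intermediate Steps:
Function('k')(d) = Add(531, Mul(-1, d)) (Function('k')(d) = Add(3, Mul(-1, Add(d, -528))) = Add(3, Mul(-1, Add(-528, d))) = Add(3, Add(528, Mul(-1, d))) = Add(531, Mul(-1, d)))
S = Mul(I, Pow(80777, Rational(1, 2))) (S = Pow(Add(-47, -80730), Rational(1, 2)) = Pow(-80777, Rational(1, 2)) = Mul(I, Pow(80777, Rational(1, 2))) ≈ Mul(284.21, I))
r = Mul(I, Pow(80777, Rational(1, 2))) ≈ Mul(284.21, I)
Add(r, Function('k')(180)) = Add(Mul(I, Pow(80777, Rational(1, 2))), Add(531, Mul(-1, 180))) = Add(Mul(I, Pow(80777, Rational(1, 2))), Add(531, -180)) = Add(Mul(I, Pow(80777, Rational(1, 2))), 351) = Add(351, Mul(I, Pow(80777, Rational(1, 2))))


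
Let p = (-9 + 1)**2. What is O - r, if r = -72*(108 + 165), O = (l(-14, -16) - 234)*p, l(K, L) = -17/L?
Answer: 4748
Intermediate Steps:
p = 64 (p = (-8)**2 = 64)
O = -14908 (O = (-17/(-16) - 234)*64 = (-17*(-1/16) - 234)*64 = (17/16 - 234)*64 = -3727/16*64 = -14908)
r = -19656 (r = -72*273 = -19656)
O - r = -14908 - 1*(-19656) = -14908 + 19656 = 4748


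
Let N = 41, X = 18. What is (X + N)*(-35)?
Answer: -2065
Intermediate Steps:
(X + N)*(-35) = (18 + 41)*(-35) = 59*(-35) = -2065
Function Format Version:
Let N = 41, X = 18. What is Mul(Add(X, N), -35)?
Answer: -2065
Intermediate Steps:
Mul(Add(X, N), -35) = Mul(Add(18, 41), -35) = Mul(59, -35) = -2065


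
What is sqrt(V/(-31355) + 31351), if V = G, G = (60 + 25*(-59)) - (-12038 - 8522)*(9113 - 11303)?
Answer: 2*sqrt(322341446591)/6271 ≈ 181.07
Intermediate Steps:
G = -45027815 (G = (60 - 1475) - (-20560)*(-2190) = -1415 - 1*45026400 = -1415 - 45026400 = -45027815)
V = -45027815
sqrt(V/(-31355) + 31351) = sqrt(-45027815/(-31355) + 31351) = sqrt(-45027815*(-1/31355) + 31351) = sqrt(9005563/6271 + 31351) = sqrt(205607684/6271) = 2*sqrt(322341446591)/6271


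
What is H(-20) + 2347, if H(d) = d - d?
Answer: 2347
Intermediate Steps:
H(d) = 0
H(-20) + 2347 = 0 + 2347 = 2347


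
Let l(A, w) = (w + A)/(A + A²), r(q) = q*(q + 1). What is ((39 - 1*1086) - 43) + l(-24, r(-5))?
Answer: -150421/138 ≈ -1090.0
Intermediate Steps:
r(q) = q*(1 + q)
l(A, w) = (A + w)/(A + A²)
((39 - 1*1086) - 43) + l(-24, r(-5)) = ((39 - 1*1086) - 43) + (-24 - 5*(1 - 5))/((-24)*(1 - 24)) = ((39 - 1086) - 43) - 1/24*(-24 - 5*(-4))/(-23) = (-1047 - 43) - 1/24*(-1/23)*(-24 + 20) = -1090 - 1/24*(-1/23)*(-4) = -1090 - 1/138 = -150421/138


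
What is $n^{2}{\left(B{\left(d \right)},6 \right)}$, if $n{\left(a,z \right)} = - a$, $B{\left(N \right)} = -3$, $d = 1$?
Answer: $9$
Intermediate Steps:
$n^{2}{\left(B{\left(d \right)},6 \right)} = \left(\left(-1\right) \left(-3\right)\right)^{2} = 3^{2} = 9$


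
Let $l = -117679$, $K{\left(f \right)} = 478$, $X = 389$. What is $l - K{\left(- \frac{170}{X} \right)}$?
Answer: $-118157$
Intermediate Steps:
$l - K{\left(- \frac{170}{X} \right)} = -117679 - 478 = -118157$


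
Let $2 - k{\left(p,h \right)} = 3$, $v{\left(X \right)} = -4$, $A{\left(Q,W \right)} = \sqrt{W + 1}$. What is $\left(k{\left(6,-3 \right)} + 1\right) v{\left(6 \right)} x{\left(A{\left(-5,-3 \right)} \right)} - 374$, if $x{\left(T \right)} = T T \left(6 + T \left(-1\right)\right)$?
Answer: $-374$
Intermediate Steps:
$A{\left(Q,W \right)} = \sqrt{1 + W}$
$k{\left(p,h \right)} = -1$ ($k{\left(p,h \right)} = 2 - 3 = -1$)
$x{\left(T \right)} = T^{2} \left(6 - T\right)$
$\left(k{\left(6,-3 \right)} + 1\right) v{\left(6 \right)} x{\left(A{\left(-5,-3 \right)} \right)} - 374 = \left(-1 + 1\right) \left(-4\right) \left(\sqrt{1 - 3}\right)^{2} \left(6 - \sqrt{1 - 3}\right) - 374 = 0 \left(-4\right) \left(\sqrt{-2}\right)^{2} \left(6 - \sqrt{-2}\right) - 374 = 0 \left(i \sqrt{2}\right)^{2} \left(6 - i \sqrt{2}\right) - 374 = 0 \left(- 2 \left(6 - i \sqrt{2}\right)\right) - 374 = 0 \left(-12 + 2 i \sqrt{2}\right) - 374 = 0 - 374 = -374$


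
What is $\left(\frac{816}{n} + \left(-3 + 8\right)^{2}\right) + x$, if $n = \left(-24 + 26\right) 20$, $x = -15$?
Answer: $\frac{152}{5} \approx 30.4$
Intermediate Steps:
$n = 40$ ($n = 2 \cdot 20 = 40$)
$\left(\frac{816}{n} + \left(-3 + 8\right)^{2}\right) + x = \left(\frac{816}{40} + \left(-3 + 8\right)^{2}\right) - 15 = \left(816 \cdot \frac{1}{40} + 5^{2}\right) - 15 = \left(\frac{102}{5} + 25\right) - 15 = \frac{227}{5} - 15 = \frac{152}{5}$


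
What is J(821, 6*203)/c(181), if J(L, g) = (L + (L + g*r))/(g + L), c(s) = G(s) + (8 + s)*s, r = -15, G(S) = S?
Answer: -8314/35060605 ≈ -0.00023713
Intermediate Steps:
c(s) = s + s*(8 + s) (c(s) = s + (8 + s)*s = s + s*(8 + s))
J(L, g) = (-15*g + 2*L)/(L + g) (J(L, g) = (L + (L + g*(-15)))/(g + L) = (L + (L - 15*g))/(L + g) = (-15*g + 2*L)/(L + g))
J(821, 6*203)/c(181) = ((-90*203 + 2*821)/(821 + 6*203))/((181*(9 + 181))) = ((-15*1218 + 1642)/(821 + 1218))/((181*190)) = ((-18270 + 1642)/2039)/34390 = ((1/2039)*(-16628))*(1/34390) = -16628/2039*1/34390 = -8314/35060605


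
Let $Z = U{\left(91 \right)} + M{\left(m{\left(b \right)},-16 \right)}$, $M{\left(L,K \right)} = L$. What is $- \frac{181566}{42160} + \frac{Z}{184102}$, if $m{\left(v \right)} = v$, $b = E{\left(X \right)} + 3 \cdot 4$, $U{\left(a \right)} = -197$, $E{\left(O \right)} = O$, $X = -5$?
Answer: $- \frac{8358668533}{1940435080} \approx -4.3076$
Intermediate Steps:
$b = 7$ ($b = -5 + 3 \cdot 4 = -5 + 12 = 7$)
$Z = -190$ ($Z = -197 + 7 = -190$)
$- \frac{181566}{42160} + \frac{Z}{184102} = - \frac{181566}{42160} - \frac{190}{184102} = \left(-181566\right) \frac{1}{42160} - \frac{95}{92051} = - \frac{90783}{21080} - \frac{95}{92051} = - \frac{8358668533}{1940435080}$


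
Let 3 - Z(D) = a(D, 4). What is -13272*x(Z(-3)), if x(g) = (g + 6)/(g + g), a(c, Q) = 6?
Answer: 6636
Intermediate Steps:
Z(D) = -3 (Z(D) = 3 - 1*6 = 3 - 6 = -3)
x(g) = (6 + g)/(2*g) (x(g) = (6 + g)/((2*g)) = (6 + g)*(1/(2*g)) = (6 + g)/(2*g))
-13272*x(Z(-3)) = -6636*(6 - 3)/(-3) = -6636*(-1)*3/3 = -13272*(-1/2) = 6636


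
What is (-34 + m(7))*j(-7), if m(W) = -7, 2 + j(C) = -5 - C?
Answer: 0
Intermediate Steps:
j(C) = -7 - C (j(C) = -2 + (-5 - C) = -7 - C)
(-34 + m(7))*j(-7) = (-34 - 7)*(-7 - 1*(-7)) = -41*(-7 + 7) = -41*0 = 0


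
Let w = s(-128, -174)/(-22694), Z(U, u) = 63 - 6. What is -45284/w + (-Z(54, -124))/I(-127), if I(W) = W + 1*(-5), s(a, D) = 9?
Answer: 45217704395/396 ≈ 1.1419e+8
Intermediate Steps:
Z(U, u) = 57
I(W) = -5 + W (I(W) = W - 5 = -5 + W)
w = -9/22694 (w = 9/(-22694) = 9*(-1/22694) = -9/22694 ≈ -0.00039658)
-45284/w + (-Z(54, -124))/I(-127) = -45284/(-9/22694) + (-1*57)/(-5 - 127) = -45284*(-22694/9) - 57/(-132) = 1027675096/9 - 57*(-1/132) = 1027675096/9 + 19/44 = 45217704395/396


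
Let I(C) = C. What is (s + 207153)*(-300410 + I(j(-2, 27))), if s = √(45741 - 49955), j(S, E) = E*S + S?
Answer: -62242433298 - 2103262*I*√86 ≈ -6.2242e+10 - 1.9505e+7*I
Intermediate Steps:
j(S, E) = S + E*S
s = 7*I*√86 (s = √(-4214) = 7*I*√86 ≈ 64.915*I)
(s + 207153)*(-300410 + I(j(-2, 27))) = (7*I*√86 + 207153)*(-300410 - 2*(1 + 27)) = (207153 + 7*I*√86)*(-300410 - 2*28) = (207153 + 7*I*√86)*(-300410 - 56) = (207153 + 7*I*√86)*(-300466) = -62242433298 - 2103262*I*√86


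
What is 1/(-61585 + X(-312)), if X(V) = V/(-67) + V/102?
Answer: -1139/70143495 ≈ -1.6238e-5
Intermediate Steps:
X(V) = -35*V/6834 (X(V) = V*(-1/67) + V*(1/102) = -V/67 + V/102 = -35*V/6834)
1/(-61585 + X(-312)) = 1/(-61585 - 35/6834*(-312)) = 1/(-61585 + 1820/1139) = 1/(-70143495/1139) = -1139/70143495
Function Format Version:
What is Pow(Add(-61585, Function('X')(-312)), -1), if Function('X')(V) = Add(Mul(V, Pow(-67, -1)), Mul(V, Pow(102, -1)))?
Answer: Rational(-1139, 70143495) ≈ -1.6238e-5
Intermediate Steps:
Function('X')(V) = Mul(Rational(-35, 6834), V) (Function('X')(V) = Add(Mul(V, Rational(-1, 67)), Mul(V, Rational(1, 102))) = Add(Mul(Rational(-1, 67), V), Mul(Rational(1, 102), V)) = Mul(Rational(-35, 6834), V))
Pow(Add(-61585, Function('X')(-312)), -1) = Pow(Add(-61585, Mul(Rational(-35, 6834), -312)), -1) = Pow(Add(-61585, Rational(1820, 1139)), -1) = Pow(Rational(-70143495, 1139), -1) = Rational(-1139, 70143495)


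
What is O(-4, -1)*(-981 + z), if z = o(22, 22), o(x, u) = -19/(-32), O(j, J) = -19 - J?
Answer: 282357/16 ≈ 17647.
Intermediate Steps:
o(x, u) = 19/32 (o(x, u) = -19*(-1/32) = 19/32)
z = 19/32 ≈ 0.59375
O(-4, -1)*(-981 + z) = (-19 - 1*(-1))*(-981 + 19/32) = (-19 + 1)*(-31373/32) = -18*(-31373/32) = 282357/16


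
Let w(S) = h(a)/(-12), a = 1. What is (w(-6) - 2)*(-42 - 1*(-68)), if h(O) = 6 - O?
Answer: -377/6 ≈ -62.833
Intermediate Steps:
w(S) = -5/12 (w(S) = (6 - 1*1)/(-12) = (6 - 1)*(-1/12) = 5*(-1/12) = -5/12)
(w(-6) - 2)*(-42 - 1*(-68)) = (-5/12 - 2)*(-42 - 1*(-68)) = -29*(-42 + 68)/12 = -29/12*26 = -377/6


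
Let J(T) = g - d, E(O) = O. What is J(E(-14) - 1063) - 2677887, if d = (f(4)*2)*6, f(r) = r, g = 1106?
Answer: -2676829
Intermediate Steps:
d = 48 (d = (4*2)*6 = 8*6 = 48)
J(T) = 1058 (J(T) = 1106 - 1*48 = 1106 - 48 = 1058)
J(E(-14) - 1063) - 2677887 = 1058 - 2677887 = -2676829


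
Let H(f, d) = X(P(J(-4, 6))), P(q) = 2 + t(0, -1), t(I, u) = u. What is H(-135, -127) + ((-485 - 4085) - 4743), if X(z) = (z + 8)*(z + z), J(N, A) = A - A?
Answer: -9295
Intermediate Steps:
J(N, A) = 0
P(q) = 1 (P(q) = 2 - 1 = 1)
X(z) = 2*z*(8 + z) (X(z) = (8 + z)*(2*z) = 2*z*(8 + z))
H(f, d) = 18 (H(f, d) = 2*1*(8 + 1) = 2*1*9 = 18)
H(-135, -127) + ((-485 - 4085) - 4743) = 18 + ((-485 - 4085) - 4743) = 18 + (-4570 - 4743) = 18 - 9313 = -9295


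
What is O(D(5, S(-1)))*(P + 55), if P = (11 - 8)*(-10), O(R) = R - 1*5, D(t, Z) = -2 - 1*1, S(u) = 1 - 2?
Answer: -200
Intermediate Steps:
S(u) = -1
D(t, Z) = -3 (D(t, Z) = -2 - 1 = -3)
O(R) = -5 + R (O(R) = R - 5 = -5 + R)
P = -30 (P = 3*(-10) = -30)
O(D(5, S(-1)))*(P + 55) = (-5 - 3)*(-30 + 55) = -8*25 = -200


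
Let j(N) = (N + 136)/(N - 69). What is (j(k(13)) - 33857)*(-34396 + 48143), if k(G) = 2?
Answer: -31185853079/67 ≈ -4.6546e+8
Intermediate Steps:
j(N) = (136 + N)/(-69 + N)
(j(k(13)) - 33857)*(-34396 + 48143) = ((136 + 2)/(-69 + 2) - 33857)*(-34396 + 48143) = (138/(-67) - 33857)*13747 = (-1/67*138 - 33857)*13747 = (-138/67 - 33857)*13747 = -2268557/67*13747 = -31185853079/67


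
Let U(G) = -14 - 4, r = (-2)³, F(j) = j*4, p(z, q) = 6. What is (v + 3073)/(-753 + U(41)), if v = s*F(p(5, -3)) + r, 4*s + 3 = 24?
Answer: -3191/771 ≈ -4.1388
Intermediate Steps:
F(j) = 4*j
r = -8
s = 21/4 (s = -¾ + (¼)*24 = -¾ + 6 = 21/4 ≈ 5.2500)
v = 118 (v = 21*(4*6)/4 - 8 = (21/4)*24 - 8 = 126 - 8 = 118)
U(G) = -18
(v + 3073)/(-753 + U(41)) = (118 + 3073)/(-753 - 18) = 3191/(-771) = 3191*(-1/771) = -3191/771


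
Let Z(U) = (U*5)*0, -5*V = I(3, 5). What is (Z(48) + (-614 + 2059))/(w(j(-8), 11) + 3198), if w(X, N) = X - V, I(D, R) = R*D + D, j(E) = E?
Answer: 7225/15968 ≈ 0.45247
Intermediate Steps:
I(D, R) = D + D*R (I(D, R) = D*R + D = D + D*R)
V = -18/5 (V = -3*(1 + 5)/5 = -3*6/5 = -⅕*18 = -18/5 ≈ -3.6000)
Z(U) = 0 (Z(U) = (5*U)*0 = 0)
w(X, N) = 18/5 + X (w(X, N) = X - 1*(-18/5) = X + 18/5 = 18/5 + X)
(Z(48) + (-614 + 2059))/(w(j(-8), 11) + 3198) = (0 + (-614 + 2059))/((18/5 - 8) + 3198) = (0 + 1445)/(-22/5 + 3198) = 1445/(15968/5) = 1445*(5/15968) = 7225/15968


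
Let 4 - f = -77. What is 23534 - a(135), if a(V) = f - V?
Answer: 23588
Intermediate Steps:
f = 81 (f = 4 - 1*(-77) = 4 + 77 = 81)
a(V) = 81 - V
23534 - a(135) = 23534 - (81 - 1*135) = 23534 - (81 - 135) = 23534 - 1*(-54) = 23534 + 54 = 23588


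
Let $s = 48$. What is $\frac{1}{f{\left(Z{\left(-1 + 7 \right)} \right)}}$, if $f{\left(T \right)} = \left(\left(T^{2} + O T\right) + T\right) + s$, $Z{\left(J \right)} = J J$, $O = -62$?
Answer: $- \frac{1}{852} \approx -0.0011737$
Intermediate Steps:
$Z{\left(J \right)} = J^{2}$
$f{\left(T \right)} = 48 + T^{2} - 61 T$ ($f{\left(T \right)} = \left(\left(T^{2} - 62 T\right) + T\right) + 48 = \left(T^{2} - 61 T\right) + 48 = 48 + T^{2} - 61 T$)
$\frac{1}{f{\left(Z{\left(-1 + 7 \right)} \right)}} = \frac{1}{48 + \left(\left(-1 + 7\right)^{2}\right)^{2} - 61 \left(-1 + 7\right)^{2}} = \frac{1}{48 + \left(6^{2}\right)^{2} - 61 \cdot 6^{2}} = \frac{1}{48 + 36^{2} - 2196} = \frac{1}{48 + 1296 - 2196} = \frac{1}{-852} = - \frac{1}{852}$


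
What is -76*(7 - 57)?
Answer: 3800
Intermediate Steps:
-76*(7 - 57) = -76*(-50) = 3800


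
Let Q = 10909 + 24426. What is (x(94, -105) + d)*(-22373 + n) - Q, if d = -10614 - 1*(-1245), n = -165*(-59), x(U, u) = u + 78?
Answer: 118711313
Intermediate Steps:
x(U, u) = 78 + u
Q = 35335
n = 9735
d = -9369 (d = -10614 + 1245 = -9369)
(x(94, -105) + d)*(-22373 + n) - Q = ((78 - 105) - 9369)*(-22373 + 9735) - 1*35335 = (-27 - 9369)*(-12638) - 35335 = -9396*(-12638) - 35335 = 118746648 - 35335 = 118711313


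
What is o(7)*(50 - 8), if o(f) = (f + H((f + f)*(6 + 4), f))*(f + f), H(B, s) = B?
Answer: 86436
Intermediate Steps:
o(f) = 42*f² (o(f) = (f + (f + f)*(6 + 4))*(f + f) = (f + (2*f)*10)*(2*f) = (f + 20*f)*(2*f) = (21*f)*(2*f) = 42*f²)
o(7)*(50 - 8) = (42*7²)*(50 - 8) = (42*49)*42 = 2058*42 = 86436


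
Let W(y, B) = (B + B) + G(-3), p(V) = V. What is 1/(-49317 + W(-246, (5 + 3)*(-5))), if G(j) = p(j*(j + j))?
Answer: -1/49379 ≈ -2.0252e-5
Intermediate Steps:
G(j) = 2*j² (G(j) = j*(j + j) = j*(2*j) = 2*j²)
W(y, B) = 18 + 2*B (W(y, B) = (B + B) + 2*(-3)² = 2*B + 2*9 = 2*B + 18 = 18 + 2*B)
1/(-49317 + W(-246, (5 + 3)*(-5))) = 1/(-49317 + (18 + 2*((5 + 3)*(-5)))) = 1/(-49317 + (18 + 2*(8*(-5)))) = 1/(-49317 + (18 + 2*(-40))) = 1/(-49317 + (18 - 80)) = 1/(-49317 - 62) = 1/(-49379) = -1/49379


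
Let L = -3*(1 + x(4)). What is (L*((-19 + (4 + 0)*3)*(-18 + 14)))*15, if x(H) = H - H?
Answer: -1260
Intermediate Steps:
x(H) = 0
L = -3 (L = -3*(1 + 0) = -3*1 = -3)
(L*((-19 + (4 + 0)*3)*(-18 + 14)))*15 = -3*(-19 + (4 + 0)*3)*(-18 + 14)*15 = -3*(-19 + 4*3)*(-4)*15 = -3*(-19 + 12)*(-4)*15 = -(-21)*(-4)*15 = -3*28*15 = -84*15 = -1260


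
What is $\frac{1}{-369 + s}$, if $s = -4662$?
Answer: $- \frac{1}{5031} \approx -0.00019877$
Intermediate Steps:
$\frac{1}{-369 + s} = \frac{1}{-369 - 4662} = \frac{1}{-5031} = - \frac{1}{5031}$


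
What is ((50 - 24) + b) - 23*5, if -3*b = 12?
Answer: -93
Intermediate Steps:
b = -4 (b = -1/3*12 = -4)
((50 - 24) + b) - 23*5 = ((50 - 24) - 4) - 23*5 = (26 - 4) - 115 = 22 - 115 = -93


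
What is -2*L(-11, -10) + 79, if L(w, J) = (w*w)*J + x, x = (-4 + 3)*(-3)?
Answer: 2493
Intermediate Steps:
x = 3 (x = -1*(-3) = 3)
L(w, J) = 3 + J*w² (L(w, J) = (w*w)*J + 3 = w²*J + 3 = J*w² + 3 = 3 + J*w²)
-2*L(-11, -10) + 79 = -2*(3 - 10*(-11)²) + 79 = -2*(3 - 10*121) + 79 = -2*(3 - 1210) + 79 = -2*(-1207) + 79 = 2414 + 79 = 2493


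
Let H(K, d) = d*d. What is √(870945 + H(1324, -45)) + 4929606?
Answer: 4929606 + √872970 ≈ 4.9305e+6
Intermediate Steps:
H(K, d) = d²
√(870945 + H(1324, -45)) + 4929606 = √(870945 + (-45)²) + 4929606 = √(870945 + 2025) + 4929606 = √872970 + 4929606 = 4929606 + √872970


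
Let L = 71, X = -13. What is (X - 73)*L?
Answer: -6106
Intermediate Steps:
(X - 73)*L = (-13 - 73)*71 = -86*71 = -6106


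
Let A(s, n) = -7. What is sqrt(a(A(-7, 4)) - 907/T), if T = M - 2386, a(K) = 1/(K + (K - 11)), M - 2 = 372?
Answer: sqrt(10393489)/5030 ≈ 0.64093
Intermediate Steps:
M = 374 (M = 2 + 372 = 374)
a(K) = 1/(-11 + 2*K) (a(K) = 1/(K + (-11 + K)) = 1/(-11 + 2*K))
T = -2012 (T = 374 - 2386 = -2012)
sqrt(a(A(-7, 4)) - 907/T) = sqrt(1/(-11 + 2*(-7)) - 907/(-2012)) = sqrt(1/(-11 - 14) - 907*(-1/2012)) = sqrt(1/(-25) + 907/2012) = sqrt(-1/25 + 907/2012) = sqrt(20663/50300) = sqrt(10393489)/5030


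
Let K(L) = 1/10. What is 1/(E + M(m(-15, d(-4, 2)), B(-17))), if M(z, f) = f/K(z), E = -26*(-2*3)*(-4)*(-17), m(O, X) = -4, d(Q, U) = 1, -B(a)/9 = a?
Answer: 1/12138 ≈ 8.2386e-5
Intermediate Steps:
B(a) = -9*a
K(L) = ⅒
E = 10608 (E = -(-156)*(-4)*(-17) = -26*24*(-17) = -624*(-17) = 10608)
M(z, f) = 10*f (M(z, f) = f/(⅒) = f*10 = 10*f)
1/(E + M(m(-15, d(-4, 2)), B(-17))) = 1/(10608 + 10*(-9*(-17))) = 1/(10608 + 10*153) = 1/(10608 + 1530) = 1/12138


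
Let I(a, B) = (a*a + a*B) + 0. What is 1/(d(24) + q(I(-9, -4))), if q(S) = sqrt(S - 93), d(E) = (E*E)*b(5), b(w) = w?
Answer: 120/345599 - sqrt(6)/4147188 ≈ 0.00034663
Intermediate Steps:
I(a, B) = a**2 + B*a (I(a, B) = (a**2 + B*a) + 0 = a**2 + B*a)
d(E) = 5*E**2 (d(E) = (E*E)*5 = E**2*5 = 5*E**2)
q(S) = sqrt(-93 + S)
1/(d(24) + q(I(-9, -4))) = 1/(5*24**2 + sqrt(-93 - 9*(-4 - 9))) = 1/(5*576 + sqrt(-93 - 9*(-13))) = 1/(2880 + sqrt(-93 + 117)) = 1/(2880 + sqrt(24)) = 1/(2880 + 2*sqrt(6))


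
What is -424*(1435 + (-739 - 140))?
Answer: -235744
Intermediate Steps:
-424*(1435 + (-739 - 140)) = -424*(1435 - 879) = -424*556 = -235744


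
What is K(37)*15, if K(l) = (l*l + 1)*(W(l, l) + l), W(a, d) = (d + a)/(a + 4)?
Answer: 32695050/41 ≈ 7.9744e+5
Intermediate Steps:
W(a, d) = (a + d)/(4 + a)
K(l) = (1 + l²)*(l + 2*l/(4 + l)) (K(l) = (l*l + 1)*((l + l)/(4 + l) + l) = (l² + 1)*((2*l)/(4 + l) + l) = (1 + l²)*(2*l/(4 + l) + l) = (1 + l²)*(l + 2*l/(4 + l)))
K(37)*15 = (37*(6 + 37 + 37³ + 6*37²)/(4 + 37))*15 = (37*(6 + 37 + 50653 + 6*1369)/41)*15 = (37*(1/41)*(6 + 37 + 50653 + 8214))*15 = (37*(1/41)*58910)*15 = (2179670/41)*15 = 32695050/41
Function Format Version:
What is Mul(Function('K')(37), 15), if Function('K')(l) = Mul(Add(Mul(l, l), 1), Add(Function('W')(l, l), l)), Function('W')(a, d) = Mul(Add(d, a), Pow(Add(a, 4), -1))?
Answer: Rational(32695050, 41) ≈ 7.9744e+5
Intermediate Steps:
Function('W')(a, d) = Mul(Pow(Add(4, a), -1), Add(a, d)) (Function('W')(a, d) = Mul(Add(a, d), Pow(Add(4, a), -1)) = Mul(Pow(Add(4, a), -1), Add(a, d)))
Function('K')(l) = Mul(Add(1, Pow(l, 2)), Add(l, Mul(2, l, Pow(Add(4, l), -1)))) (Function('K')(l) = Mul(Add(Mul(l, l), 1), Add(Mul(Pow(Add(4, l), -1), Add(l, l)), l)) = Mul(Add(Pow(l, 2), 1), Add(Mul(Pow(Add(4, l), -1), Mul(2, l)), l)) = Mul(Add(1, Pow(l, 2)), Add(Mul(2, l, Pow(Add(4, l), -1)), l)) = Mul(Add(1, Pow(l, 2)), Add(l, Mul(2, l, Pow(Add(4, l), -1)))))
Mul(Function('K')(37), 15) = Mul(Mul(37, Pow(Add(4, 37), -1), Add(6, 37, Pow(37, 3), Mul(6, Pow(37, 2)))), 15) = Mul(Mul(37, Pow(41, -1), Add(6, 37, 50653, Mul(6, 1369))), 15) = Mul(Mul(37, Rational(1, 41), Add(6, 37, 50653, 8214)), 15) = Mul(Mul(37, Rational(1, 41), 58910), 15) = Mul(Rational(2179670, 41), 15) = Rational(32695050, 41)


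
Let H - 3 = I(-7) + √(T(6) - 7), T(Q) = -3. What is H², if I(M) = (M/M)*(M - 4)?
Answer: (-8 + I*√10)² ≈ 54.0 - 50.596*I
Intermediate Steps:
I(M) = -4 + M (I(M) = 1*(-4 + M) = -4 + M)
H = -8 + I*√10 (H = 3 + ((-4 - 7) + √(-3 - 7)) = 3 + (-11 + √(-10)) = 3 + (-11 + I*√10) = -8 + I*√10 ≈ -8.0 + 3.1623*I)
H² = (-8 + I*√10)²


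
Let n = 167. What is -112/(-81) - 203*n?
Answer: -2745869/81 ≈ -33900.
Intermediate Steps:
-112/(-81) - 203*n = -112/(-81) - 203*167 = -112*(-1/81) - 33901 = 112/81 - 33901 = -2745869/81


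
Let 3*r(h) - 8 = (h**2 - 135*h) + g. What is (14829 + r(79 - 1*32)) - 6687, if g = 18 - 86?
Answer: 20230/3 ≈ 6743.3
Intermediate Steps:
g = -68
r(h) = -20 - 45*h + h**2/3 (r(h) = 8/3 + ((h**2 - 135*h) - 68)/3 = 8/3 + (-68 + h**2 - 135*h)/3 = 8/3 + (-68/3 - 45*h + h**2/3) = -20 - 45*h + h**2/3)
(14829 + r(79 - 1*32)) - 6687 = (14829 + (-20 - 45*(79 - 1*32) + (79 - 1*32)**2/3)) - 6687 = (14829 + (-20 - 45*(79 - 32) + (79 - 32)**2/3)) - 6687 = (14829 + (-20 - 45*47 + (1/3)*47**2)) - 6687 = (14829 + (-20 - 2115 + (1/3)*2209)) - 6687 = (14829 + (-20 - 2115 + 2209/3)) - 6687 = (14829 - 4196/3) - 6687 = 40291/3 - 6687 = 20230/3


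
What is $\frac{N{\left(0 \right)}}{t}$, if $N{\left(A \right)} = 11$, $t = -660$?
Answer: $- \frac{1}{60} \approx -0.016667$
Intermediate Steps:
$\frac{N{\left(0 \right)}}{t} = \frac{11}{-660} = 11 \left(- \frac{1}{660}\right) = - \frac{1}{60}$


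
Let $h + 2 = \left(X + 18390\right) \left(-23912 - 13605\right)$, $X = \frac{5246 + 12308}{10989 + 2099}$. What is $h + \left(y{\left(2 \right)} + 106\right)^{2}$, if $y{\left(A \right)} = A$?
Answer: $- \frac{4515204821301}{6544} \approx -6.8998 \cdot 10^{8}$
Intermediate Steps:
$X = \frac{8777}{6544}$ ($X = \frac{17554}{13088} = 17554 \cdot \frac{1}{13088} = \frac{8777}{6544} \approx 1.3412$)
$h = - \frac{4515281150517}{6544}$ ($h = -2 + \left(\frac{8777}{6544} + 18390\right) \left(-23912 - 13605\right) = -2 + \frac{120352937}{6544} \left(-37517\right) = -2 - \frac{4515281137429}{6544} = - \frac{4515281150517}{6544} \approx -6.8999 \cdot 10^{8}$)
$h + \left(y{\left(2 \right)} + 106\right)^{2} = - \frac{4515281150517}{6544} + \left(2 + 106\right)^{2} = - \frac{4515281150517}{6544} + 108^{2} = - \frac{4515281150517}{6544} + 11664 = - \frac{4515204821301}{6544}$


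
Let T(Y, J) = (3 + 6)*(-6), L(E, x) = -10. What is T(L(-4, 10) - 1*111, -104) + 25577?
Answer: 25523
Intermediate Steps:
T(Y, J) = -54 (T(Y, J) = 9*(-6) = -54)
T(L(-4, 10) - 1*111, -104) + 25577 = -54 + 25577 = 25523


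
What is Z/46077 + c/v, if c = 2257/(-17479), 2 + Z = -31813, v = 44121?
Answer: -8178514785458/11844721939281 ≈ -0.69048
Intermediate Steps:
Z = -31815 (Z = -2 - 31813 = -31815)
c = -2257/17479 (c = 2257*(-1/17479) = -2257/17479 ≈ -0.12913)
Z/46077 + c/v = -31815/46077 - 2257/17479/44121 = -31815*1/46077 - 2257/17479*1/44121 = -10605/15359 - 2257/771190959 = -8178514785458/11844721939281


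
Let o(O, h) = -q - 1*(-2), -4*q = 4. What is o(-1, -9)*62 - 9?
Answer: 177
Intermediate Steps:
q = -1 (q = -¼*4 = -1)
o(O, h) = 3 (o(O, h) = -1*(-1) - 1*(-2) = 1 + 2 = 3)
o(-1, -9)*62 - 9 = 3*62 - 9 = 186 - 9 = 177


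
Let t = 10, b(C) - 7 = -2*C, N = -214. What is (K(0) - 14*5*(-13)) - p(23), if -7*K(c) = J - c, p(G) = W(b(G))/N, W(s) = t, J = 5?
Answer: 681090/749 ≈ 909.33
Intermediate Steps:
b(C) = 7 - 2*C
W(s) = 10
p(G) = -5/107 (p(G) = 10/(-214) = 10*(-1/214) = -5/107)
K(c) = -5/7 + c/7 (K(c) = -(5 - c)/7 = -5/7 + c/7)
(K(0) - 14*5*(-13)) - p(23) = ((-5/7 + (⅐)*0) - 14*5*(-13)) - 1*(-5/107) = ((-5/7 + 0) - 70*(-13)) + 5/107 = (-5/7 + 910) + 5/107 = 6365/7 + 5/107 = 681090/749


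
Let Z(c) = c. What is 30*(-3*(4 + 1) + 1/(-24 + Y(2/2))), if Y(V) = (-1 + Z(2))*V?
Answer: -10380/23 ≈ -451.30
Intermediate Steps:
Y(V) = V (Y(V) = (-1 + 2)*V = 1*V = V)
30*(-3*(4 + 1) + 1/(-24 + Y(2/2))) = 30*(-3*(4 + 1) + 1/(-24 + 2/2)) = 30*(-3*5 + 1/(-24 + 2*(1/2))) = 30*(-15 + 1/(-24 + 1)) = 30*(-15 + 1/(-23)) = 30*(-15 - 1/23) = 30*(-346/23) = -10380/23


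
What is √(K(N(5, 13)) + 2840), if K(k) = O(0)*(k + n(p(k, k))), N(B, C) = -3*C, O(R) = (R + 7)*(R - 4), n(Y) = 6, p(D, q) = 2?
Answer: 2*√941 ≈ 61.351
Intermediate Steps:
O(R) = (-4 + R)*(7 + R) (O(R) = (7 + R)*(-4 + R) = (-4 + R)*(7 + R))
K(k) = -168 - 28*k (K(k) = (-28 + 0² + 3*0)*(k + 6) = (-28 + 0 + 0)*(6 + k) = -28*(6 + k) = -168 - 28*k)
√(K(N(5, 13)) + 2840) = √((-168 - (-84)*13) + 2840) = √((-168 - 28*(-39)) + 2840) = √((-168 + 1092) + 2840) = √(924 + 2840) = √3764 = 2*√941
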